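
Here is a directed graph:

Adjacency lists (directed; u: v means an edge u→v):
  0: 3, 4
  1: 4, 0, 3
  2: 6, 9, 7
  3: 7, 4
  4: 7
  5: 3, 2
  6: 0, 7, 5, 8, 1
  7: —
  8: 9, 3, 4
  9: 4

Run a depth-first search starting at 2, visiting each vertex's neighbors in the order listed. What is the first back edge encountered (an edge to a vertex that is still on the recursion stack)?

5->2

DFS from 2 (visiting each vertex's neighbors in the order listed); mark gray on enter, black on exit:
2 gray
  6 gray
    0 gray
      3 gray
        7 gray
        7 black
        4 gray
          4→7: 7 black — skip
        4 black
      3 black
      0→4: 4 black — skip
    0 black
    6→7: 7 black — skip
    5 gray
      5→3: 3 black — skip
      5→2: 2 is gray → back edge
First back edge: 5 → 2.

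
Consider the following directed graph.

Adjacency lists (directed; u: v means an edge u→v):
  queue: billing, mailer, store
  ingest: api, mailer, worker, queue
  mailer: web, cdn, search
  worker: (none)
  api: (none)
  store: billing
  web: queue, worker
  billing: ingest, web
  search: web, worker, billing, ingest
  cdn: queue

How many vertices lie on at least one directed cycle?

8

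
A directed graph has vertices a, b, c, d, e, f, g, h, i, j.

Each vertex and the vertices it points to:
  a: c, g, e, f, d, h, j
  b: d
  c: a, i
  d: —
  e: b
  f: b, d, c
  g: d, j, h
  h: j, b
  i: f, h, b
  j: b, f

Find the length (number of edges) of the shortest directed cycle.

For each vertex v, BFS finds the shortest path from v back to v.
The shortest such closed walk is c → a → c, length 2.

2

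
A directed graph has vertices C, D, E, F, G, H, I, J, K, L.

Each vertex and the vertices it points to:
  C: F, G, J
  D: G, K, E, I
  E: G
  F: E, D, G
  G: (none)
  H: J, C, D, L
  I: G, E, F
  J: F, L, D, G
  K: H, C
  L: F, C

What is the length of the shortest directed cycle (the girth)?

3

For each vertex v, BFS finds the shortest path from v back to v.
The shortest such closed walk is D → K → H → D, length 3.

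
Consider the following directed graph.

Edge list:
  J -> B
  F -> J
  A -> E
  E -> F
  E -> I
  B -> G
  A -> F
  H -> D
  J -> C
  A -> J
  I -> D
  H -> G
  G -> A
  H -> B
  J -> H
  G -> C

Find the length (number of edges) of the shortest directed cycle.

For each vertex v, BFS finds the shortest path from v back to v.
The shortest such closed walk is A → J → B → G → A, length 4.

4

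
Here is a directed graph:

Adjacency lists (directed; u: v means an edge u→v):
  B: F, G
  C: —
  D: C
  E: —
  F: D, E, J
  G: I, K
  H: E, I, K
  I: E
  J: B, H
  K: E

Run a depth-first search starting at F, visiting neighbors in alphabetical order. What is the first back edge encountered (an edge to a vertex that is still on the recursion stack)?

B->F

DFS from F (visiting neighbors in alphabetical order); mark gray on enter, black on exit:
F gray
  D gray
    C gray
    C black
  D black
  E gray
  E black
  J gray
    B gray
      B→F: F is gray → back edge
First back edge: B → F.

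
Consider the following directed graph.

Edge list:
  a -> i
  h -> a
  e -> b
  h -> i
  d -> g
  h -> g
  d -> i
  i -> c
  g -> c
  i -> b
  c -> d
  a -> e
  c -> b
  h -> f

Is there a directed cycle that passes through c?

Yes

c is on a cycle iff c can reach itself via ≥1 edge.
c → d → g → c — yes.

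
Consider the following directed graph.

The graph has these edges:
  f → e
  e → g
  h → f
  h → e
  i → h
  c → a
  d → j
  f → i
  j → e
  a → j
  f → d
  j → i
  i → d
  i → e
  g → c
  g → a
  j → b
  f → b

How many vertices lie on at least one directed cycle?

9

A vertex is on a directed cycle iff it belongs to a strongly connected component of size ≥ 2 (or has a self-loop).
The vertices on cycles are {a, c, d, e, f, g, h, i, j} — 9 in total.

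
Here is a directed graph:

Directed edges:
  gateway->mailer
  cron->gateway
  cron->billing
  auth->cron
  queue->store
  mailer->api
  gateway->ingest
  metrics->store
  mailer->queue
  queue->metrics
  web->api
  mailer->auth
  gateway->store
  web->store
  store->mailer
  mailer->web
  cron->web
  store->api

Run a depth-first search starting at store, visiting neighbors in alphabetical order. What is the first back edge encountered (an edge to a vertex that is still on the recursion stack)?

DFS from store (visiting neighbors in alphabetical order); mark gray on enter, black on exit:
store gray
  api gray
  api black
  mailer gray
    mailer→api: api black — skip
    auth gray
      cron gray
        billing gray
        billing black
        gateway gray
          ingest gray
          ingest black
          gateway→mailer: mailer is gray → back edge
First back edge: gateway → mailer.

gateway->mailer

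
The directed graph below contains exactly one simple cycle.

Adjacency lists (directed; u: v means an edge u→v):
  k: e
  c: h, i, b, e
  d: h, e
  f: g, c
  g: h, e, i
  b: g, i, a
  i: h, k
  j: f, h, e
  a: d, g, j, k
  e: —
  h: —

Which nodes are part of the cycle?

DFS with gray/black marking from a:
a gray
  d gray
    h gray
    h black
    e gray
    e black
  d black
  g gray
    g→h: h black — skip
    g→e: e black — skip
    i gray
      i→h: h black — skip
      k gray
        k→e: e black — skip
      k black
    i black
  g black
  j gray
    f gray
      f→g: g black — skip
      c gray
        c→h: h black — skip
        c→i: i black — skip
        b gray
          b→g: g black — skip
          b→i: i black — skip
          b→a: a is gray → back edge
Back edge closes the cycle a → j → f → c → b → a; its vertices are {a, b, c, f, j}.

a, b, c, f, j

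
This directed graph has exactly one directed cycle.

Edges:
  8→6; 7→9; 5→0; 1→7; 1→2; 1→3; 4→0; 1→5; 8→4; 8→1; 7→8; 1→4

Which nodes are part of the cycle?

1, 7, 8

DFS with gray/black marking from 1:
1 gray
  7 gray
    9 gray
    9 black
    8 gray
      4 gray
        0 gray
        0 black
      4 black
      6 gray
      6 black
      8→1: 1 is gray → back edge
Back edge closes the cycle 1 → 7 → 8 → 1; its vertices are {1, 7, 8}.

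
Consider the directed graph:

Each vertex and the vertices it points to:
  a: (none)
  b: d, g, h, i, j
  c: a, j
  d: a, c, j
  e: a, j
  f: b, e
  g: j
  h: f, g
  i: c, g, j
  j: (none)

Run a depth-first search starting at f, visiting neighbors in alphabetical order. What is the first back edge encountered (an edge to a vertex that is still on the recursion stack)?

h->f

DFS from f (visiting neighbors in alphabetical order); mark gray on enter, black on exit:
f gray
  b gray
    d gray
      a gray
      a black
      c gray
        c→a: a black — skip
        j gray
        j black
      c black
      d→j: j black — skip
    d black
    g gray
      g→j: j black — skip
    g black
    h gray
      h→f: f is gray → back edge
First back edge: h → f.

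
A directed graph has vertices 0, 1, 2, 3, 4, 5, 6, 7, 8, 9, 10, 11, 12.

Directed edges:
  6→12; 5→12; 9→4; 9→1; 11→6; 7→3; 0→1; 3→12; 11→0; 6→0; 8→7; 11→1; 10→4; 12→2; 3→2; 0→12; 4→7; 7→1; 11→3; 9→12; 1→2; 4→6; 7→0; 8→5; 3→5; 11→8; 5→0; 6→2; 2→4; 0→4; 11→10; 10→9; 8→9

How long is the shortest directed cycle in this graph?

3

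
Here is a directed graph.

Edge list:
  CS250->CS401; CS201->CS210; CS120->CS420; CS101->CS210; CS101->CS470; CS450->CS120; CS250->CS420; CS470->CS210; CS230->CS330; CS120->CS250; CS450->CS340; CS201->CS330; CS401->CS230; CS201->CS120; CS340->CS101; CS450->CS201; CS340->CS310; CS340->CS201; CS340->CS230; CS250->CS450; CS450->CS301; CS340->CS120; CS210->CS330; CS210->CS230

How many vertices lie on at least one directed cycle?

5

A vertex is on a directed cycle iff it belongs to a strongly connected component of size ≥ 2 (or has a self-loop).
The vertices on cycles are {CS120, CS201, CS250, CS340, CS450} — 5 in total.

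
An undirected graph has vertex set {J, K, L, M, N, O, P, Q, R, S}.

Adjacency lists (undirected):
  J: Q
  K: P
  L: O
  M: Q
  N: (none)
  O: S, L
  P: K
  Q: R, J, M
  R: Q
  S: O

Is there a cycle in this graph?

No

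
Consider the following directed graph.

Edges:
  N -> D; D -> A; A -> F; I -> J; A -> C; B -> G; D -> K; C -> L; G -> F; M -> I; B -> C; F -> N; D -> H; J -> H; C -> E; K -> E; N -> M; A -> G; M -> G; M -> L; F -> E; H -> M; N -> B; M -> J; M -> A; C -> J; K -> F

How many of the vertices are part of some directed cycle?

12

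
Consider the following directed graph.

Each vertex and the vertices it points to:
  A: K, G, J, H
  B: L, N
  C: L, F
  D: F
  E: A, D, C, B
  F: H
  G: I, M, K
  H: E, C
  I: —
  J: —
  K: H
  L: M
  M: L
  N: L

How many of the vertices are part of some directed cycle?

10

A vertex is on a directed cycle iff it belongs to a strongly connected component of size ≥ 2 (or has a self-loop).
The vertices on cycles are {A, C, D, E, F, G, H, K, L, M} — 10 in total.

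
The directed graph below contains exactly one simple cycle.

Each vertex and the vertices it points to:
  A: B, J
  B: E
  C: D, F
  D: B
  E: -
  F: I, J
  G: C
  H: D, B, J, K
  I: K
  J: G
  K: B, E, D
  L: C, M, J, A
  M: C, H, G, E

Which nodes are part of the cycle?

DFS with gray/black marking from C:
C gray
  D gray
    B gray
      E gray
      E black
    B black
  D black
  F gray
    I gray
      K gray
        K→B: B black — skip
        K→E: E black — skip
        K→D: D black — skip
      K black
    I black
    J gray
      G gray
        G→C: C is gray → back edge
Back edge closes the cycle C → F → J → G → C; its vertices are {C, F, G, J}.

C, F, G, J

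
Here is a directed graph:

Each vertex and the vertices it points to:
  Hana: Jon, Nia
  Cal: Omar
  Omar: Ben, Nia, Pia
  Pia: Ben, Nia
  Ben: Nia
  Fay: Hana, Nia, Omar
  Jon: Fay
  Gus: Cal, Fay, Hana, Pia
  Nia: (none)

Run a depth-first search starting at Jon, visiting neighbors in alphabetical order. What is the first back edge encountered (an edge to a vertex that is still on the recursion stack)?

Hana->Jon

DFS from Jon (visiting neighbors in alphabetical order); mark gray on enter, black on exit:
Jon gray
  Fay gray
    Hana gray
      Hana→Jon: Jon is gray → back edge
First back edge: Hana → Jon.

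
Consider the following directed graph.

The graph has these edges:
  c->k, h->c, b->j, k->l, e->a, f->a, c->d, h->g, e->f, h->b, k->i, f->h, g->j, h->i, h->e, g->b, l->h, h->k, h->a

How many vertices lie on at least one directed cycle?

6

A vertex is on a directed cycle iff it belongs to a strongly connected component of size ≥ 2 (or has a self-loop).
The vertices on cycles are {c, e, f, h, k, l} — 6 in total.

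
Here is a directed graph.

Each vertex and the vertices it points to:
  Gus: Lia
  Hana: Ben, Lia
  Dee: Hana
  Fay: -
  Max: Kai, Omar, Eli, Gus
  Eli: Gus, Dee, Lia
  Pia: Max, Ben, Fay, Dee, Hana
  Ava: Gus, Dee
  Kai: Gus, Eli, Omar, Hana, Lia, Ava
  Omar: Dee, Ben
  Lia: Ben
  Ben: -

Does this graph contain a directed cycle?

DFS with white/gray/black marking, starting from Ben:
Ben gray
Ben black
Gus gray
  Lia gray
    Lia→Ben: Ben black — skip
  Lia black
Gus black
Hana gray
  Hana→Ben: Ben black — skip
  Hana→Lia: Lia black — skip
Hana black
Dee gray
  Dee→Hana: Hana black — skip
Dee black
Fay gray
Fay black
Max gray
  Kai gray
    Kai→Gus: Gus black — skip
    Eli gray
      Eli→Gus: Gus black — skip
      Eli→Dee: Dee black — skip
      Eli→Lia: Lia black — skip
    Eli black
    Omar gray
      Omar→Dee: Dee black — skip
      Omar→Ben: Ben black — skip
    Omar black
    Kai→Hana: Hana black — skip
    Kai→Lia: Lia black — skip
    Ava gray
      Ava→Gus: Gus black — skip
      Ava→Dee: Dee black — skip
    Ava black
  Kai black
  Max→Omar: Omar black — skip
  Max→Eli: Eli black — skip
  Max→Gus: Gus black — skip
Max black
Pia gray
  Pia→Max: Max black — skip
  Pia→Ben: Ben black — skip
  Pia→Fay: Fay black — skip
  Pia→Dee: Dee black — skip
  Pia→Hana: Hana black — skip
Pia black
Every edge goes to a white or black vertex — no back edge, so the graph is acyclic.

No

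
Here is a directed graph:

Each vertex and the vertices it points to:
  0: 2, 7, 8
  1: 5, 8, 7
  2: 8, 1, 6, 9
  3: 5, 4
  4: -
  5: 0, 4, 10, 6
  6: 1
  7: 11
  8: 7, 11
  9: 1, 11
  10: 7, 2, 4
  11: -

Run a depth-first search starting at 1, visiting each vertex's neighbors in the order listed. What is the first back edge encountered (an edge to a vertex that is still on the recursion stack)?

2->1

DFS from 1 (visiting each vertex's neighbors in the order listed); mark gray on enter, black on exit:
1 gray
  5 gray
    0 gray
      2 gray
        8 gray
          7 gray
            11 gray
            11 black
          7 black
          8→11: 11 black — skip
        8 black
        2→1: 1 is gray → back edge
First back edge: 2 → 1.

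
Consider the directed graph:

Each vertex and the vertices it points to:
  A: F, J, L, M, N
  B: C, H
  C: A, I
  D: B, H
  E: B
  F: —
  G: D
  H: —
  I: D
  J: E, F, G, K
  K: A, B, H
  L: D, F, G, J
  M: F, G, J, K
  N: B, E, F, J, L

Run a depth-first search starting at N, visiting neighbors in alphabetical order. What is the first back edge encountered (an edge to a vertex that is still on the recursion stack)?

E→B

DFS from N (visiting neighbors in alphabetical order); mark gray on enter, black on exit:
N gray
  B gray
    C gray
      A gray
        F gray
        F black
        J gray
          E gray
            E→B: B is gray → back edge
First back edge: E → B.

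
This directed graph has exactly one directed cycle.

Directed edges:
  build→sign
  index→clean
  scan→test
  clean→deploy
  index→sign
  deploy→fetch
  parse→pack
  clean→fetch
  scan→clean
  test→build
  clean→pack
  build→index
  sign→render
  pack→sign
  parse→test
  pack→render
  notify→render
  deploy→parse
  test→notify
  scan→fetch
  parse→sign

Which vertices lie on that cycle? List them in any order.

test, build, clean, index, parse, deploy

DFS with gray/black marking from test:
test gray
  notify gray
    render gray
    render black
  notify black
  build gray
    sign gray
      sign→render: render black — skip
    sign black
    index gray
      clean gray
        fetch gray
        fetch black
        deploy gray
          deploy→fetch: fetch black — skip
          parse gray
            parse→test: test is gray → back edge
Back edge closes the cycle test → build → index → clean → deploy → parse → test; its vertices are {test, build, clean, index, parse, deploy}.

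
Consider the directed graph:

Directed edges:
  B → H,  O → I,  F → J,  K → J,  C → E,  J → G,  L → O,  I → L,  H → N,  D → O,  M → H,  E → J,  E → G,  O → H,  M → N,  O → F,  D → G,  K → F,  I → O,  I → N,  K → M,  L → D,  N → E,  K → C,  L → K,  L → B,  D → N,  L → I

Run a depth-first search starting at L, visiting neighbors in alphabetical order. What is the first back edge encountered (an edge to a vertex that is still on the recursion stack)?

I->L

DFS from L (visiting neighbors in alphabetical order); mark gray on enter, black on exit:
L gray
  B gray
    H gray
      N gray
        E gray
          G gray
          G black
          J gray
            J→G: G black — skip
          J black
        E black
      N black
    H black
  B black
  D gray
    D→G: G black — skip
    D→N: N black — skip
    O gray
      F gray
        F→J: J black — skip
      F black
      O→H: H black — skip
      I gray
        I→L: L is gray → back edge
First back edge: I → L.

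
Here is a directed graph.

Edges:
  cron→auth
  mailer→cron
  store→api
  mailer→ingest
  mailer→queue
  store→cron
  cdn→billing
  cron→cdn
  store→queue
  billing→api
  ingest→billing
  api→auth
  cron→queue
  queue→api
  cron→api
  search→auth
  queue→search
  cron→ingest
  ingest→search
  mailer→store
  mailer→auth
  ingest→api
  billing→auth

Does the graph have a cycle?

No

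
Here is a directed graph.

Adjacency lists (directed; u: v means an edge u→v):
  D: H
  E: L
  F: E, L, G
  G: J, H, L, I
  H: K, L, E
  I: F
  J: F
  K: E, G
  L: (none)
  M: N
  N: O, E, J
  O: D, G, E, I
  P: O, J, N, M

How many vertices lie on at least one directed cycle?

6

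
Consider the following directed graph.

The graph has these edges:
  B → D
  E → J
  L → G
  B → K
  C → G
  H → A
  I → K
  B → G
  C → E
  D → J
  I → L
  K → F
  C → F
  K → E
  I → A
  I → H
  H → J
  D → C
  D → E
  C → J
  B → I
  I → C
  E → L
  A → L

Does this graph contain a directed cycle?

No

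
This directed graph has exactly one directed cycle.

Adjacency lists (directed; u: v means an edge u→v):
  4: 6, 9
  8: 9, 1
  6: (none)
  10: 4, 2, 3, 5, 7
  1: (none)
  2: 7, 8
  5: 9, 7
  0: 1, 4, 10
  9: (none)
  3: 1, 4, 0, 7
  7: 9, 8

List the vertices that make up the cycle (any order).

DFS with gray/black marking from 10:
10 gray
  4 gray
    6 gray
    6 black
    9 gray
    9 black
  4 black
  2 gray
    7 gray
      7→9: 9 black — skip
      8 gray
        8→9: 9 black — skip
        1 gray
        1 black
      8 black
    7 black
    2→8: 8 black — skip
  2 black
  3 gray
    3→1: 1 black — skip
    3→4: 4 black — skip
    0 gray
      0→1: 1 black — skip
      0→4: 4 black — skip
      0→10: 10 is gray → back edge
Back edge closes the cycle 10 → 3 → 0 → 10; its vertices are {0, 3, 10}.

0, 3, 10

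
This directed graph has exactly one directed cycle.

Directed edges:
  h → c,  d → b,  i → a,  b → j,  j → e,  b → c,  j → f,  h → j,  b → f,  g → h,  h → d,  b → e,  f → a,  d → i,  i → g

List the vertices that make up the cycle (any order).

DFS with gray/black marking from g:
g gray
  h gray
    c gray
    c black
    d gray
      b gray
        b→c: c black — skip
        e gray
        e black
        j gray
          j→e: e black — skip
          f gray
            a gray
            a black
          f black
        j black
        b→f: f black — skip
      b black
      i gray
        i→g: g is gray → back edge
Back edge closes the cycle g → h → d → i → g; its vertices are {d, g, h, i}.

d, g, h, i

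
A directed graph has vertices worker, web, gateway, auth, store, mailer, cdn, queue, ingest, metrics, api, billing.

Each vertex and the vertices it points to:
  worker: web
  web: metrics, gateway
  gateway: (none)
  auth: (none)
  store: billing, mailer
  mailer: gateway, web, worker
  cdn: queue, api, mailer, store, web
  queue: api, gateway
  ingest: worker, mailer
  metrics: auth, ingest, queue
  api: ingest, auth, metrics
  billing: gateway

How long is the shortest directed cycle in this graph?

3

For each vertex v, BFS finds the shortest path from v back to v.
The shortest such closed walk is api → metrics → queue → api, length 3.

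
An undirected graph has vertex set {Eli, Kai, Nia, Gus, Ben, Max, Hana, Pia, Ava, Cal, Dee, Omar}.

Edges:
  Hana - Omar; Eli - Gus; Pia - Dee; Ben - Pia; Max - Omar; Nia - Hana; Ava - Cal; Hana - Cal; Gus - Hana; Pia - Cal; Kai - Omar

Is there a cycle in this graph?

No

DFS, tracking each vertex's parent; an edge to a visited non-parent vertex closes a cycle.
Start from Pia:
visit Pia (parent –)
  visit Dee (parent Pia)
    Dee–Pia: parent, skip
  visit Ben (parent Pia)
    Ben–Pia: parent, skip
  visit Cal (parent Pia)
    visit Hana (parent Cal)
      visit Nia (parent Hana)
        Nia–Hana: parent, skip
      Hana–Cal: parent, skip
      visit Omar (parent Hana)
        Omar–Hana: parent, skip
        visit Kai (parent Omar)
          Kai–Omar: parent, skip
        visit Max (parent Omar)
          Max–Omar: parent, skip
      visit Gus (parent Hana)
        Gus–Hana: parent, skip
        visit Eli (parent Gus)
          Eli–Gus: parent, skip
    visit Ava (parent Cal)
      Ava–Cal: parent, skip
    Cal–Pia: parent, skip
No non-parent visited neighbor found — the graph is a forest.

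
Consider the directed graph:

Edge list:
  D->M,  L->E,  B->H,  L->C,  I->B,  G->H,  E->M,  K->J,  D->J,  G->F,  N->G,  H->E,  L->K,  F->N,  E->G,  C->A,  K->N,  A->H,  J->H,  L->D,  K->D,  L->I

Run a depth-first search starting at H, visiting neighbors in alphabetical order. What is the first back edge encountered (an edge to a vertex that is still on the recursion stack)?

N→G

DFS from H (visiting neighbors in alphabetical order); mark gray on enter, black on exit:
H gray
  E gray
    G gray
      F gray
        N gray
          N→G: G is gray → back edge
First back edge: N → G.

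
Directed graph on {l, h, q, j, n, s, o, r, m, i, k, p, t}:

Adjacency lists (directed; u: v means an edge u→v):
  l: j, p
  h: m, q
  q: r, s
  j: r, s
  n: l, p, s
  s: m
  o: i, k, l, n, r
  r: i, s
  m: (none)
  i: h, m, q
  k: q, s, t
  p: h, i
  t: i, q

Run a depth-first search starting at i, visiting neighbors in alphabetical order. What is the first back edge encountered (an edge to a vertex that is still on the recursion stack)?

r->i

DFS from i (visiting neighbors in alphabetical order); mark gray on enter, black on exit:
i gray
  h gray
    m gray
    m black
    q gray
      r gray
        r→i: i is gray → back edge
First back edge: r → i.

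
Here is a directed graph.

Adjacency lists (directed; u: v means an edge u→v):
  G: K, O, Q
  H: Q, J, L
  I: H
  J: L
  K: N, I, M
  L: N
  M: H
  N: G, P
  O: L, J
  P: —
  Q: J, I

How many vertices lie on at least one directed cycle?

A vertex is on a directed cycle iff it belongs to a strongly connected component of size ≥ 2 (or has a self-loop).
The vertices on cycles are {G, H, I, J, K, L, M, N, O, Q} — 10 in total.

10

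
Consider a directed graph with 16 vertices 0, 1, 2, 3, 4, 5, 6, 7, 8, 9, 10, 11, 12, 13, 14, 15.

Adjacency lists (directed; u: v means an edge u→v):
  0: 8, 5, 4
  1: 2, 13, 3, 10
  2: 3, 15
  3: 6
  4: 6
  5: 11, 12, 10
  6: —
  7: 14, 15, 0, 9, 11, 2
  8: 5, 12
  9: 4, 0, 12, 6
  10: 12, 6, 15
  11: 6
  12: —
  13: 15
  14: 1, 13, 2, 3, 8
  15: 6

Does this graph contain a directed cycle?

DFS with white/gray/black marking, starting from 6:
6 gray
6 black
0 gray
  8 gray
    5 gray
      11 gray
        11→6: 6 black — skip
      11 black
      12 gray
      12 black
      10 gray
        10→12: 12 black — skip
        10→6: 6 black — skip
        15 gray
          15→6: 6 black — skip
        15 black
      10 black
    5 black
    8→12: 12 black — skip
  8 black
  0→5: 5 black — skip
  4 gray
    4→6: 6 black — skip
  4 black
0 black
1 gray
  2 gray
    3 gray
      3→6: 6 black — skip
    3 black
    2→15: 15 black — skip
  2 black
  13 gray
    13→15: 15 black — skip
  13 black
  1→3: 3 black — skip
  1→10: 10 black — skip
1 black
7 gray
  14 gray
    14→1: 1 black — skip
    14→13: 13 black — skip
    14→2: 2 black — skip
    14→3: 3 black — skip
    14→8: 8 black — skip
  14 black
  7→15: 15 black — skip
  7→0: 0 black — skip
  9 gray
    9→4: 4 black — skip
    9→0: 0 black — skip
    9→12: 12 black — skip
    9→6: 6 black — skip
  9 black
  7→11: 11 black — skip
  7→2: 2 black — skip
7 black
Every edge goes to a white or black vertex — no back edge, so the graph is acyclic.

No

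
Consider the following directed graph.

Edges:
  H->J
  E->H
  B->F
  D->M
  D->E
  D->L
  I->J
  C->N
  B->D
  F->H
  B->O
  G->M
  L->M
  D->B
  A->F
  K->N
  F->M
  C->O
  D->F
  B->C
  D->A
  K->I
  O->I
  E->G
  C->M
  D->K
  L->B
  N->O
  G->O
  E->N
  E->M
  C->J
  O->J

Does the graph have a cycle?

Yes

DFS with white/gray/black marking, starting from D:
D gray
  L gray
    B gray
      C gray
        M gray
        M black
        N gray
          O gray
            I gray
              J gray
              J black
            I black
            O→J: J black — skip
          O black
        N black
        C→J: J black — skip
        C→O: O black — skip
      C black
      B→O: O black — skip
      F gray
        H gray
          H→J: J black — skip
        H black
        F→M: M black — skip
      F black
      B→D: D is gray → back edge
Back edge found, so a cycle exists: D → L → B → D.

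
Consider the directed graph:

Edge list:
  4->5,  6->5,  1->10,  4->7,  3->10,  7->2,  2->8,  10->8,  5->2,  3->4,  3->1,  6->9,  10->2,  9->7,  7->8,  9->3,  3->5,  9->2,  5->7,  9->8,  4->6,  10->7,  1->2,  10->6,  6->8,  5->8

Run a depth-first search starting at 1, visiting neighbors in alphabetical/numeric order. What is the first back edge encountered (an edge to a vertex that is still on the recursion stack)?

3->1

DFS from 1 (visiting neighbors in alphabetical/numeric order); mark gray on enter, black on exit:
1 gray
  2 gray
    8 gray
    8 black
  2 black
  10 gray
    10→2: 2 black — skip
    6 gray
      5 gray
        5→2: 2 black — skip
        7 gray
          7→2: 2 black — skip
          7→8: 8 black — skip
        7 black
        5→8: 8 black — skip
      5 black
      6→8: 8 black — skip
      9 gray
        9→2: 2 black — skip
        3 gray
          3→1: 1 is gray → back edge
First back edge: 3 → 1.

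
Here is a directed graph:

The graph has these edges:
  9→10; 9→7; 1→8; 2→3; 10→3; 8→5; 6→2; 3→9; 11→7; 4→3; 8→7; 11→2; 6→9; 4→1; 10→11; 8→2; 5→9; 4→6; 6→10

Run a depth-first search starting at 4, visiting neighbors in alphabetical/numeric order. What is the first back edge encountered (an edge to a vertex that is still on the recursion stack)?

DFS from 4 (visiting neighbors in alphabetical/numeric order); mark gray on enter, black on exit:
4 gray
  1 gray
    8 gray
      2 gray
        3 gray
          9 gray
            7 gray
            7 black
            10 gray
              10→3: 3 is gray → back edge
First back edge: 10 → 3.

10→3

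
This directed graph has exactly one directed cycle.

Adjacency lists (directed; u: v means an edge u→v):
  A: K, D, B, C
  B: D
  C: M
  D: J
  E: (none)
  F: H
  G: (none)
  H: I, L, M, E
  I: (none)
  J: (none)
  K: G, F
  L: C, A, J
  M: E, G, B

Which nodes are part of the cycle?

A, F, H, K, L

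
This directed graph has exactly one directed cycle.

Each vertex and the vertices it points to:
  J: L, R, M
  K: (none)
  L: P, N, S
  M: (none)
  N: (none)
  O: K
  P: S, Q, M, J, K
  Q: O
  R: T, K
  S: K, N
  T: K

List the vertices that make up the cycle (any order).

J, L, P

DFS with gray/black marking from P:
P gray
  S gray
    K gray
    K black
    N gray
    N black
  S black
  Q gray
    O gray
      O→K: K black — skip
    O black
  Q black
  M gray
  M black
  J gray
    L gray
      L→P: P is gray → back edge
Back edge closes the cycle P → J → L → P; its vertices are {J, L, P}.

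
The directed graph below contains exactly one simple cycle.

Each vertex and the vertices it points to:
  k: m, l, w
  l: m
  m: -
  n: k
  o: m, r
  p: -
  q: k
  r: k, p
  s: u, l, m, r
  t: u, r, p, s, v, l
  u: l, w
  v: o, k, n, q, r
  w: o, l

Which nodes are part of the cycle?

DFS with gray/black marking from r:
r gray
  k gray
    m gray
    m black
    l gray
      l→m: m black — skip
    l black
    w gray
      o gray
        o→m: m black — skip
        o→r: r is gray → back edge
Back edge closes the cycle r → k → w → o → r; its vertices are {k, o, r, w}.

k, o, r, w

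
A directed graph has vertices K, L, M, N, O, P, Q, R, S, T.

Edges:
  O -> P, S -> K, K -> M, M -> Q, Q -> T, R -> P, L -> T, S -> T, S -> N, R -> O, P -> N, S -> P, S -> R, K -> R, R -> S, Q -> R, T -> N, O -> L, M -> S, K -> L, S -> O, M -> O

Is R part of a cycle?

Yes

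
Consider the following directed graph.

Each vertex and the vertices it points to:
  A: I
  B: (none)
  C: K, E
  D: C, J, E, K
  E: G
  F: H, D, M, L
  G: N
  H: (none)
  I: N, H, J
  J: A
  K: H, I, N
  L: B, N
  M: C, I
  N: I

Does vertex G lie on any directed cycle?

G lies on a cycle iff there is a path from G back to itself.
Exploring from G, it never reaches itself; equivalently, its strongly connected component is a singleton.

No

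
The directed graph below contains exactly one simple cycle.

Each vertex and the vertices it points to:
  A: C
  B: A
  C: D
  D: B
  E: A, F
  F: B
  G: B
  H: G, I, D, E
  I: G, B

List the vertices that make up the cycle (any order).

DFS with gray/black marking from A:
A gray
  C gray
    D gray
      B gray
        B→A: A is gray → back edge
Back edge closes the cycle A → C → D → B → A; its vertices are {A, B, C, D}.

A, B, C, D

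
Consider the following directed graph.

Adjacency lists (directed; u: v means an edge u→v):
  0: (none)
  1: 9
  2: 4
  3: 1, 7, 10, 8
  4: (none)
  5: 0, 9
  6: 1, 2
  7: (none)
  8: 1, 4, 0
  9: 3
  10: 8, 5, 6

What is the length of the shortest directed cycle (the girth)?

3

For each vertex v, BFS finds the shortest path from v back to v.
The shortest such closed walk is 9 → 3 → 1 → 9, length 3.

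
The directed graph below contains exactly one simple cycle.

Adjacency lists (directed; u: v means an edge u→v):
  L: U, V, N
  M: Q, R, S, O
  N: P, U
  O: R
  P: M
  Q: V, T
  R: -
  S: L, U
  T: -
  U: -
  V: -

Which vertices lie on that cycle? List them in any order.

L, M, N, P, S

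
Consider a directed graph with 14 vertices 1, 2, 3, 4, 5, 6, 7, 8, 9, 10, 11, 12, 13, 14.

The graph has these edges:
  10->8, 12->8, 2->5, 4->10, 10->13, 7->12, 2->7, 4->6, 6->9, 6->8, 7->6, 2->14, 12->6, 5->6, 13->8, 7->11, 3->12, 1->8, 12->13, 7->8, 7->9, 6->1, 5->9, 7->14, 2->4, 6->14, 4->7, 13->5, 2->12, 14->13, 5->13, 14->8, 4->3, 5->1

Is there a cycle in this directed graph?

Yes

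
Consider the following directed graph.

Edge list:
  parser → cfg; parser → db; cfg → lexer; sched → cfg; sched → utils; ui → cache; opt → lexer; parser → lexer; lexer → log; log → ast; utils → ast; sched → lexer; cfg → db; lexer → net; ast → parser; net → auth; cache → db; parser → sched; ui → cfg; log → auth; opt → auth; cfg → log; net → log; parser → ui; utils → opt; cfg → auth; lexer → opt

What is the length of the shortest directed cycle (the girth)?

2

For each vertex v, BFS finds the shortest path from v back to v.
The shortest such closed walk is opt → lexer → opt, length 2.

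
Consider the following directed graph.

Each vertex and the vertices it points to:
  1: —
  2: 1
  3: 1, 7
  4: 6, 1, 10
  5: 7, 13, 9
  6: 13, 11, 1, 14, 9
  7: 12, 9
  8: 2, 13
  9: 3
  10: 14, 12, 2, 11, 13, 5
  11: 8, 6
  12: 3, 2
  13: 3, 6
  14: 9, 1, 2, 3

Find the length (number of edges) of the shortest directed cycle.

For each vertex v, BFS finds the shortest path from v back to v.
The shortest such closed walk is 11 → 6 → 11, length 2.

2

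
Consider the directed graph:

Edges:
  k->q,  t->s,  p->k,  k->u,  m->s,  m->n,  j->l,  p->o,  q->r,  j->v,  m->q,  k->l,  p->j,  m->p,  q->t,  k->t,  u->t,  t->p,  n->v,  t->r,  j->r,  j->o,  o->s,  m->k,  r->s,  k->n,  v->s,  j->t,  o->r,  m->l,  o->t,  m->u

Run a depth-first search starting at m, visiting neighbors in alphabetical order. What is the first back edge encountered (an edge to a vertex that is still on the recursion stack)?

DFS from m (visiting neighbors in alphabetical order); mark gray on enter, black on exit:
m gray
  k gray
    l gray
    l black
    n gray
      v gray
        s gray
        s black
      v black
    n black
    q gray
      r gray
        r→s: s black — skip
      r black
      t gray
        p gray
          j gray
            j→l: l black — skip
            o gray
              o→r: r black — skip
              o→s: s black — skip
              o→t: t is gray → back edge
First back edge: o → t.

o->t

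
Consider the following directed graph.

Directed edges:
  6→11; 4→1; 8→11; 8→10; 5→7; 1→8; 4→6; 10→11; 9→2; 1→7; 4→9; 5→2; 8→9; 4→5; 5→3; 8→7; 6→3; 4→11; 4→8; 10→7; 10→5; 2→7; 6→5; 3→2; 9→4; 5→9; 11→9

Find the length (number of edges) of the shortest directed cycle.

2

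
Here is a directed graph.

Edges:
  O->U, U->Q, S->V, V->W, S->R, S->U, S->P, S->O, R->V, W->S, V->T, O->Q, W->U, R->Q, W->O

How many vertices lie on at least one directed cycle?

4

A vertex is on a directed cycle iff it belongs to a strongly connected component of size ≥ 2 (or has a self-loop).
The vertices on cycles are {R, S, V, W} — 4 in total.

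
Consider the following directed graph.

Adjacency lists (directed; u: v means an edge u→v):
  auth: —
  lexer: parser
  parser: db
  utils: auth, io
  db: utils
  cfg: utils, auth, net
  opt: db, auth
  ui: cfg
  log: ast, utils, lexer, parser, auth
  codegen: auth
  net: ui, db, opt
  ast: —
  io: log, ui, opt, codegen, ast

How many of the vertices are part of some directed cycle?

A vertex is on a directed cycle iff it belongs to a strongly connected component of size ≥ 2 (or has a self-loop).
The vertices on cycles are {db, io, ui, cfg, log, net, opt, lexer, utils, parser} — 10 in total.

10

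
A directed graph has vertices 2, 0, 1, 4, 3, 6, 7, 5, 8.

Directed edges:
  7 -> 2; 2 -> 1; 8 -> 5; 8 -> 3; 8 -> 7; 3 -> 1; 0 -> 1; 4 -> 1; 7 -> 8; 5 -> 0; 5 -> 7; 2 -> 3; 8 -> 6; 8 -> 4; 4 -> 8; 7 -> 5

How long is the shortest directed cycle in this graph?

For each vertex v, BFS finds the shortest path from v back to v.
The shortest such closed walk is 8 → 4 → 8, length 2.

2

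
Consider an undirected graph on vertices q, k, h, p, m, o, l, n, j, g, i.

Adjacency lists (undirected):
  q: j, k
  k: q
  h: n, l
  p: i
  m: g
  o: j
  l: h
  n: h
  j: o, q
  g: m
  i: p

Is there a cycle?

DFS, tracking each vertex's parent; an edge to a visited non-parent vertex closes a cycle.
Start from h:
visit h (parent –)
  visit n (parent h)
    n–h: parent, skip
  visit l (parent h)
    l–h: parent, skip
visit q (parent –)
  visit j (parent q)
    visit o (parent j)
      o–j: parent, skip
    j–q: parent, skip
  visit k (parent q)
    k–q: parent, skip
visit p (parent –)
  visit i (parent p)
    i–p: parent, skip
visit m (parent –)
  visit g (parent m)
    g–m: parent, skip
No non-parent visited neighbor found — the graph is a forest.

No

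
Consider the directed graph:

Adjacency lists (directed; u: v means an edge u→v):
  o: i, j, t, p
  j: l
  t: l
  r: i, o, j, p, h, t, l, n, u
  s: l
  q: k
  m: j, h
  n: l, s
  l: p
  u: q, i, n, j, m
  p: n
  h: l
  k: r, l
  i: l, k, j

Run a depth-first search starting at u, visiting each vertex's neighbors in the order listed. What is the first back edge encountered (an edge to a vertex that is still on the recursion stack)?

DFS from u (visiting each vertex's neighbors in the order listed); mark gray on enter, black on exit:
u gray
  q gray
    k gray
      r gray
        i gray
          l gray
            p gray
              n gray
                n→l: l is gray → back edge
First back edge: n → l.

n→l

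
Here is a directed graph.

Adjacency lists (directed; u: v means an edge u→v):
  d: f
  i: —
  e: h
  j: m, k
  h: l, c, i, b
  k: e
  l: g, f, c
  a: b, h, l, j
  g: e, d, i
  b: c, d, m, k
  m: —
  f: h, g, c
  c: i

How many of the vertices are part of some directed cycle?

A vertex is on a directed cycle iff it belongs to a strongly connected component of size ≥ 2 (or has a self-loop).
The vertices on cycles are {b, d, e, f, g, h, k, l} — 8 in total.

8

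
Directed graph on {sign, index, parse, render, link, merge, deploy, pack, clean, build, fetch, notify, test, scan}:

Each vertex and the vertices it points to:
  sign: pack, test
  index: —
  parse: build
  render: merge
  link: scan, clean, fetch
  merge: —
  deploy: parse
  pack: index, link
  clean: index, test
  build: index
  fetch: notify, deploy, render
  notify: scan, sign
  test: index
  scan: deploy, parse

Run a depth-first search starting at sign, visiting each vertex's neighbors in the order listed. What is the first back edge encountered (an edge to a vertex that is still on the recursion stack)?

notify→sign

DFS from sign (visiting each vertex's neighbors in the order listed); mark gray on enter, black on exit:
sign gray
  pack gray
    index gray
    index black
    link gray
      scan gray
        deploy gray
          parse gray
            build gray
              build→index: index black — skip
            build black
          parse black
        deploy black
        scan→parse: parse black — skip
      scan black
      clean gray
        clean→index: index black — skip
        test gray
          test→index: index black — skip
        test black
      clean black
      fetch gray
        notify gray
          notify→scan: scan black — skip
          notify→sign: sign is gray → back edge
First back edge: notify → sign.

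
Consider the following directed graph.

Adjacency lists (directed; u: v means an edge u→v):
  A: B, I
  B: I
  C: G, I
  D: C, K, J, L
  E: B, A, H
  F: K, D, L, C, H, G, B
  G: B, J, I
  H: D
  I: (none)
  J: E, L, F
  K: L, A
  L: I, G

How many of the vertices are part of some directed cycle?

A vertex is on a directed cycle iff it belongs to a strongly connected component of size ≥ 2 (or has a self-loop).
The vertices on cycles are {C, D, E, F, G, H, J, K, L} — 9 in total.

9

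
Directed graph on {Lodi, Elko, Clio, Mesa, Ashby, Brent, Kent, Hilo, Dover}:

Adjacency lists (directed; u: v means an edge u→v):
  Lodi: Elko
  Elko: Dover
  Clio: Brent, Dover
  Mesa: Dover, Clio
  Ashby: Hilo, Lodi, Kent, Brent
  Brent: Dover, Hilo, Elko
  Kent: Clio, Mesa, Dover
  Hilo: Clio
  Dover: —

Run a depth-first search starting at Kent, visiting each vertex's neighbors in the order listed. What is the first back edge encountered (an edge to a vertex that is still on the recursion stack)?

Hilo->Clio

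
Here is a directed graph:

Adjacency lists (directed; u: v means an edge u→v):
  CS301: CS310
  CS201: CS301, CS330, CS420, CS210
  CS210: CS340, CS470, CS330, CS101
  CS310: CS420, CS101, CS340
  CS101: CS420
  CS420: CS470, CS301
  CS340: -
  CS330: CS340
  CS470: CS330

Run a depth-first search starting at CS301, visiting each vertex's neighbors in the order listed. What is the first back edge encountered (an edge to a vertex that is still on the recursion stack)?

CS420→CS301

DFS from CS301 (visiting each vertex's neighbors in the order listed); mark gray on enter, black on exit:
CS301 gray
  CS310 gray
    CS420 gray
      CS470 gray
        CS330 gray
          CS340 gray
          CS340 black
        CS330 black
      CS470 black
      CS420→CS301: CS301 is gray → back edge
First back edge: CS420 → CS301.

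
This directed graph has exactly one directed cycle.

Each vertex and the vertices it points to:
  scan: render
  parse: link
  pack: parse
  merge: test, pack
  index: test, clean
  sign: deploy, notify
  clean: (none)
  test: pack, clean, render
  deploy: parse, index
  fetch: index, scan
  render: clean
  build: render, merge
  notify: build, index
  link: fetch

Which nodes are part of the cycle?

link, pack, test, fetch, index, parse

DFS with gray/black marking from parse:
parse gray
  link gray
    fetch gray
      index gray
        test gray
          pack gray
            pack→parse: parse is gray → back edge
Back edge closes the cycle parse → link → fetch → index → test → pack → parse; its vertices are {link, pack, test, fetch, index, parse}.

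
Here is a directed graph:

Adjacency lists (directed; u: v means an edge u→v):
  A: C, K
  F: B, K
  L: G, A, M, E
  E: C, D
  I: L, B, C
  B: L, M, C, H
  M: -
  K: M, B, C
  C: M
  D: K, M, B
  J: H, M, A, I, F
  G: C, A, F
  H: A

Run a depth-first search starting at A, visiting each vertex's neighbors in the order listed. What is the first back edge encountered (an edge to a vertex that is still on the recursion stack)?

G→A

DFS from A (visiting each vertex's neighbors in the order listed); mark gray on enter, black on exit:
A gray
  C gray
    M gray
    M black
  C black
  K gray
    K→M: M black — skip
    B gray
      L gray
        G gray
          G→C: C black — skip
          G→A: A is gray → back edge
First back edge: G → A.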